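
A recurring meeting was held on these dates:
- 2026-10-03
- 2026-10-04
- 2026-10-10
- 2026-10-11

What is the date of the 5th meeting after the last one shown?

2026-10-31

Gaps: 1, 6, 1 days — not constant, but cyclic with period 2.
The events fall on every Saturday and Sunday.
The following Saturday is 2026-10-17.
Next Sunday: 2026-10-18.
The following Saturday is 2026-10-24.
Next Sunday: 2026-10-25.
The following Saturday is 2026-10-31.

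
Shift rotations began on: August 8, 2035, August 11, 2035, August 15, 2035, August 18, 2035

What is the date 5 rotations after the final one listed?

Every event lands on a Wednesday or Saturday (gaps cycle 3, 4, 3).
So the schedule is: every Wednesday and Saturday.
The following Wednesday is August 22, 2035.
The following Saturday is August 25, 2035.
The following Wednesday is August 29, 2035.
The following Saturday is September 1, 2035.
The following Wednesday is September 5, 2035.

September 5, 2035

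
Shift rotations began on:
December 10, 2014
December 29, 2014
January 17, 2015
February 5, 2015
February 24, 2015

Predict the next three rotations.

March 15, 2015; April 3, 2015; April 22, 2015

Every event comes 19 days after the last (19, 19, 19, 19).
February 24, 2015 + 19 days = March 15, 2015.
March 15, 2015 + 19 days = April 3, 2015.
April 3, 2015 + 19 days = April 22, 2015.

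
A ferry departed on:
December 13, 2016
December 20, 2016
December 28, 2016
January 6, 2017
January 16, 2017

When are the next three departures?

Intervals are 7, 8, 9, 10 days — an arithmetic progression with common difference 1.
Next gap: 11 days. January 16, 2017 + 11 days = January 27, 2017.
Next gap: 12 days. January 27, 2017 + 12 days = February 8, 2017.
Next gap: 13 days. February 8, 2017 + 13 days = February 21, 2017.

January 27, 2017; February 8, 2017; February 21, 2017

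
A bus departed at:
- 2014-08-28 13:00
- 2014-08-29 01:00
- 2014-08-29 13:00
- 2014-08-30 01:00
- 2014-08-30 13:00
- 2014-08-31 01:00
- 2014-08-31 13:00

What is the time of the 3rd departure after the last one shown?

Gaps: 12, 12, 12, 12, 12, 12 hours — each event is 12 hours after the previous one.
2014-08-31 13:00 + 12 h = 2014-09-01 01:00.
2014-09-01 01:00 + 12 h = 2014-09-01 13:00.
2014-09-01 13:00 + 12 h = 2014-09-02 01:00.

2014-09-02 01:00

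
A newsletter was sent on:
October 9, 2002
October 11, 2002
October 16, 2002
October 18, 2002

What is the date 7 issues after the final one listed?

November 13, 2002

Gaps: 2, 5, 2 days — not constant, but cyclic with period 2.
The events fall on every Wednesday and Friday.
Next Wednesday: October 23, 2002.
The following Friday is October 25, 2002.
Next Wednesday: October 30, 2002.
The following Friday is November 1, 2002.
The following Wednesday is November 6, 2002.
The following Friday is November 8, 2002.
Next Wednesday: November 13, 2002.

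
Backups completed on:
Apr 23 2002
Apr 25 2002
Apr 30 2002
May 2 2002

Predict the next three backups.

May 7 2002, May 9 2002, May 14 2002

Gaps: 2, 5, 2 days — not constant, but cyclic with period 2.
The events fall on every Tuesday and Thursday.
The following Tuesday is May 7 2002.
Next Thursday: May 9 2002.
The following Tuesday is May 14 2002.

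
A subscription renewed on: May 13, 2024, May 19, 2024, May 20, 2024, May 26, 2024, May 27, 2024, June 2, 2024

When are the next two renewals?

The gap pattern 6, 1, 6, 1, 6 repeats every 2 events.
These are the Mondays and Sundays of each week.
Next Monday: June 3, 2024.
The following Sunday is June 9, 2024.

June 3, 2024; June 9, 2024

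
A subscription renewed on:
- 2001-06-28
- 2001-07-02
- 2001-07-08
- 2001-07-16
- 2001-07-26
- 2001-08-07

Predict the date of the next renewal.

Intervals are 4, 6, 8, 10, 12 days — an arithmetic progression with common difference 2.
Next gap: 14 days. 2001-08-07 + 14 days = 2001-08-21.

2001-08-21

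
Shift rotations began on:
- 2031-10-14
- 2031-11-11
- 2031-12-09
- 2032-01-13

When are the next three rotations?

All dates are Tuesdays, 28, 28, 35 days apart.
Specifically, the 2nd Tuesday of each month.
2nd Tuesday of February 2032: 2032-02-10.
2nd Tuesday of March 2032: 2032-03-09.
2nd Tuesday of April 2032: 2032-04-13.

2032-02-10, 2032-03-09, 2032-04-13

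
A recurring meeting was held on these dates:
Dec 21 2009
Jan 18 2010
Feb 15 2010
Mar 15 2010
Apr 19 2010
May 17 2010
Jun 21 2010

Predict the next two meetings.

Jul 19 2010, Aug 16 2010

All dates are Mondays, 28, 28, 28, 35, 28, 35 days apart.
Specifically, the 3rd Monday of each month.
July 2010 — 3rd Monday is Jul 19 2010.
August 2010 — 3rd Monday is Aug 16 2010.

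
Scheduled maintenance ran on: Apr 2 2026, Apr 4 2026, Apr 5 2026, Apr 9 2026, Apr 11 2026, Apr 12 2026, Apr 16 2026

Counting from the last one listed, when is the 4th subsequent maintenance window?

Gaps: 2, 1, 4, 2, 1, 4 days — not constant, but cyclic with period 3.
The events fall on every Thursday, Saturday and Sunday.
The following Saturday is Apr 18 2026.
The following Sunday is Apr 19 2026.
The following Thursday is Apr 23 2026.
Next Saturday: Apr 25 2026.

Apr 25 2026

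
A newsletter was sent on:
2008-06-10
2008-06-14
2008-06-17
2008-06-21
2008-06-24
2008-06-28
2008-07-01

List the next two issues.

Gaps: 4, 3, 4, 3, 4, 3 days — not constant, but cyclic with period 2.
The events fall on every Tuesday and Saturday.
Next Saturday: 2008-07-05.
Next Tuesday: 2008-07-08.

2008-07-05, 2008-07-08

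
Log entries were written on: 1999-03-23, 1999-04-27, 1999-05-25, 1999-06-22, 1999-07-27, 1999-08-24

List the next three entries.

1999-09-28, 1999-10-26, 1999-11-23

These are Tuesdays at 28- or 35-day spacing (35, 28, 28, 35, 28).
The pattern: 4th Tuesday of the month.
September 1999 — 4th Tuesday is 1999-09-28.
4th Tuesday of October 1999: 1999-10-26.
4th Tuesday of November 1999: 1999-11-23.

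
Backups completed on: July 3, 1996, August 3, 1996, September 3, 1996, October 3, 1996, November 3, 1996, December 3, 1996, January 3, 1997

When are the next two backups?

Gaps: 31, 31, 30, 31, 30, 31 days — not constant. Every event is on the 3rd of the month.
Pattern: the 3rd of each month.
Next: February 1997 → February 3, 1997.
Next: March 1997 → March 3, 1997.

February 3, 1997; March 3, 1997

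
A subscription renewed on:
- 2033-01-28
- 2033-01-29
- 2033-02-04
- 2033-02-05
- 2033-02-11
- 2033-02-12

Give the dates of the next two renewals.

Gaps: 1, 6, 1, 6, 1 days — not constant, but cyclic with period 2.
The events fall on every Friday and Saturday.
Next Friday: 2033-02-18.
Next Saturday: 2033-02-19.

2033-02-18, 2033-02-19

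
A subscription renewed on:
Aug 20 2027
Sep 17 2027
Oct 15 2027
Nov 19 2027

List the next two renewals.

Dec 17 2027, Jan 21 2028

All dates are Fridays, 28, 28, 35 days apart.
Specifically, the 3rd Friday of each month.
December 2027 — 3rd Friday is Dec 17 2027.
January 2028 — 3rd Friday is Jan 21 2028.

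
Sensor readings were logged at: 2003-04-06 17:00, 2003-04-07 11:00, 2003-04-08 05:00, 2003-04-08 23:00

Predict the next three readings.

Gaps: 18, 18, 18 hours — each event is 18 hours after the previous one.
2003-04-08 23:00 + 18 h = 2003-04-09 17:00.
2003-04-09 17:00 + 18 h = 2003-04-10 11:00.
2003-04-10 11:00 + 18 h = 2003-04-11 05:00.

2003-04-09 17:00, 2003-04-10 11:00, 2003-04-11 05:00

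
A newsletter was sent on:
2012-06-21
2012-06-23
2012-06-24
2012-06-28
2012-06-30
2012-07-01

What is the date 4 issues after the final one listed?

2012-07-12

Gaps: 2, 1, 4, 2, 1 days — not constant, but cyclic with period 3.
The events fall on every Thursday, Saturday and Sunday.
Next Thursday: 2012-07-05.
The following Saturday is 2012-07-07.
Next Sunday: 2012-07-08.
The following Thursday is 2012-07-12.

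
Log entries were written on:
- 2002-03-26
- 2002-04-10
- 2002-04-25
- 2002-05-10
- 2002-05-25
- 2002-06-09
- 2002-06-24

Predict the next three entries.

2002-07-09, 2002-07-24, 2002-08-08

The spacing is 15, 15, 15, 15, 15, 15 days — always 15 days.
2002-06-24 + 15 days = 2002-07-09.
2002-07-09 + 15 days = 2002-07-24.
2002-07-24 + 15 days = 2002-08-08.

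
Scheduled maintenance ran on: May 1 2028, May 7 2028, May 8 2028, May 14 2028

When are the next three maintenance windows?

Gaps: 6, 1, 6 days — not constant, but cyclic with period 2.
The events fall on every Monday and Sunday.
Next Monday: May 15 2028.
The following Sunday is May 21 2028.
Next Monday: May 22 2028.

May 15 2028, May 21 2028, May 22 2028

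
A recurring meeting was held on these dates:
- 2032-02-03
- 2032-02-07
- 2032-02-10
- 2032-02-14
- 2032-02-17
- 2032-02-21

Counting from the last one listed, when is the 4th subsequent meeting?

Gaps: 4, 3, 4, 3, 4 days — not constant, but cyclic with period 2.
The events fall on every Tuesday and Saturday.
Next Tuesday: 2032-02-24.
Next Saturday: 2032-02-28.
The following Tuesday is 2032-03-02.
Next Saturday: 2032-03-06.

2032-03-06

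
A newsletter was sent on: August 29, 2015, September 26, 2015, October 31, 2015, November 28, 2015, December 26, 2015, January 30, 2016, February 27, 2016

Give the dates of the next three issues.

Every date is a Saturday; gaps 28, 35, 28, 28, 35, 28 days.
Each is the last Saturday of its month (at least one falls on the 29th or later, ruling out '4th Saturday').
Last Saturday of March 2016: March 26, 2016.
Last Saturday of April 2016: April 30, 2016.
May 2016 ends with Saturday May 28, 2016.

March 26, 2016; April 30, 2016; May 28, 2016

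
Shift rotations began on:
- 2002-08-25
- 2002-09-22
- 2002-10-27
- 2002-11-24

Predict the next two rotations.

2002-12-22, 2003-01-26

These are Sundays at 28- or 35-day spacing (28, 35, 28).
The pattern: 4th Sunday of the month.
4th Sunday of December 2002: 2002-12-22.
January 2003 — 4th Sunday is 2003-01-26.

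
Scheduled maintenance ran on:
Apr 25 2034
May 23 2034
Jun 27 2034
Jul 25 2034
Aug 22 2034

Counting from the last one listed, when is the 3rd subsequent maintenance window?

Nov 28 2034

These are Tuesdays at 28- or 35-day spacing (28, 35, 28, 28).
The pattern: 4th Tuesday of the month.
September 2034 — 4th Tuesday is Sep 26 2034.
4th Tuesday of October 2034: Oct 24 2034.
4th Tuesday of November 2034: Nov 28 2034.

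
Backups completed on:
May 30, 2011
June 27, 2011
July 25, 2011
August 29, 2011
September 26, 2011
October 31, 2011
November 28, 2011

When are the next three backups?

All Mondays; the gaps (28, 28, 35, 28, 35, 28) vary with month length.
This is the last Monday of each month.
December 2011 ends with Monday December 26, 2011.
January 2012 ends with Monday January 30, 2012.
Last Monday of February 2012: February 27, 2012.

December 26, 2011; January 30, 2012; February 27, 2012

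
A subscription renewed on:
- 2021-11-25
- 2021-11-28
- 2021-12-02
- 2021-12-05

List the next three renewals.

2021-12-09, 2021-12-12, 2021-12-16

Gaps: 3, 4, 3 days — not constant, but cyclic with period 2.
The events fall on every Thursday and Sunday.
Next Thursday: 2021-12-09.
Next Sunday: 2021-12-12.
The following Thursday is 2021-12-16.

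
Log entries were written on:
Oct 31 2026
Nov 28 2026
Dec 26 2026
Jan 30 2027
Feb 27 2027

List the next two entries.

Every date is a Saturday; gaps 28, 28, 35, 28 days.
Each is the last Saturday of its month (at least one falls on the 29th or later, ruling out '4th Saturday').
Last Saturday of March 2027: Mar 27 2027.
April 2027 ends with Saturday Apr 24 2027.

Mar 27 2027, Apr 24 2027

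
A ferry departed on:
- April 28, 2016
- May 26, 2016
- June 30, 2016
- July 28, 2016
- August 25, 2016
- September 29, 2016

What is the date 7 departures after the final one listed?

April 27, 2017

Every date is a Thursday; gaps 28, 35, 28, 28, 35 days.
Each is the last Thursday of its month (at least one falls on the 29th or later, ruling out '4th Thursday').
Last Thursday of October 2016: October 27, 2016.
Last Thursday of November 2016: November 24, 2016.
December 2016 ends with Thursday December 29, 2016.
January 2017 ends with Thursday January 26, 2017.
February 2017 ends with Thursday February 23, 2017.
Last Thursday of March 2017: March 30, 2017.
Last Thursday of April 2017: April 27, 2017.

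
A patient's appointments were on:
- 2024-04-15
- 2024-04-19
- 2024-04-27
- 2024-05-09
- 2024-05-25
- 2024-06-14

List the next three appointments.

Gaps: 4, 8, 12, 16, 20 days — each gap is 4 larger than the previous one.
Next gap: 24 days. 2024-06-14 + 24 days = 2024-07-08.
Next gap: 28 days. 2024-07-08 + 28 days = 2024-08-05.
Next gap: 32 days. 2024-08-05 + 32 days = 2024-09-06.

2024-07-08, 2024-08-05, 2024-09-06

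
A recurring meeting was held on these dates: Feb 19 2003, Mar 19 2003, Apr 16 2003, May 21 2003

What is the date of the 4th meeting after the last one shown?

These are Wednesdays at 28- or 35-day spacing (28, 28, 35).
The pattern: 3rd Wednesday of the month.
June 2003 — 3rd Wednesday is Jun 18 2003.
3rd Wednesday of July 2003: Jul 16 2003.
August 2003 — 3rd Wednesday is Aug 20 2003.
3rd Wednesday of September 2003: Sep 17 2003.

Sep 17 2003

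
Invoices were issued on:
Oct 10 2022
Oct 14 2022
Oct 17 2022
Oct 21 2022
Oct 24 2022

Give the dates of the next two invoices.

Oct 28 2022, Oct 31 2022

Every event lands on a Monday or Friday (gaps cycle 4, 3, 4, 3).
So the schedule is: every Monday and Friday.
Next Friday: Oct 28 2022.
The following Monday is Oct 31 2022.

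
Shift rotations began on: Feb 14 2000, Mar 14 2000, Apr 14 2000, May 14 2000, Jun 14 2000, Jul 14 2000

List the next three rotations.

The day-of-month is always 14 (29, 31, 30, 31, 30 days between events).
So this recurs on the 14th of each month.
Next: August 2000 → Aug 14 2000.
Next: September 2000 → Sep 14 2000.
Next: October 2000 → Oct 14 2000.

Aug 14 2000, Sep 14 2000, Oct 14 2000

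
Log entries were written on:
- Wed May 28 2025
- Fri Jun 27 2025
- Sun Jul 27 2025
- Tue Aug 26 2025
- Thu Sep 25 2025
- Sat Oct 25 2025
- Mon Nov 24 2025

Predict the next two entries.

Gaps between consecutive events: 30, 30, 30, 30, 30, 30 days — a constant 30-day interval.
Mon Nov 24 2025 + 30 days = Wed Dec 24 2025.
Wed Dec 24 2025 + 30 days = Fri Jan 23 2026.

Wed Dec 24 2025, Fri Jan 23 2026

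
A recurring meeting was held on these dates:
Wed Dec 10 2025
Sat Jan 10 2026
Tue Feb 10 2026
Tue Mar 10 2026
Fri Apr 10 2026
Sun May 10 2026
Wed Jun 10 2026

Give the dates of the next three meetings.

The day-of-month is always 10 (31, 31, 28, 31, 30, 31 days between events).
So this recurs on the 10th of each month.
Next: July 2026 → Fri Jul 10 2026.
Next: August 2026 → Mon Aug 10 2026.
September 2026: Thu Sep 10 2026.

Fri Jul 10 2026, Mon Aug 10 2026, Thu Sep 10 2026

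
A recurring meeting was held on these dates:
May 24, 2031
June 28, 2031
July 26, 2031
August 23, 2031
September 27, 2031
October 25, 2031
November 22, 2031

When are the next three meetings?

December 27, 2031; January 24, 2032; February 28, 2032

Gaps: 35, 28, 28, 35, 28, 28 days — a mix of 28 and 35. Every date is a Saturday.
Each is the 4th Saturday of its month.
4th Saturday of December 2031: December 27, 2031.
January 2032 — 4th Saturday is January 24, 2032.
February 2032 — 4th Saturday is February 28, 2032.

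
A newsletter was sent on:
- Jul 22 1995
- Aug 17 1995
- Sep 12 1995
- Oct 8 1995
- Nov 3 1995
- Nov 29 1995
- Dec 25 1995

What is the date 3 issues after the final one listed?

Every event comes 26 days after the last (26, 26, 26, 26, 26, 26).
Dec 25 1995 + 26 days = Jan 20 1996.
Jan 20 1996 + 26 days = Feb 15 1996.
Feb 15 1996 + 26 days = Mar 12 1996.

Mar 12 1996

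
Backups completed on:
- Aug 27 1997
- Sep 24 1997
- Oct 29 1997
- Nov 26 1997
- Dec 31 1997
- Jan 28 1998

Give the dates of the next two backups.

All Wednesdays; the gaps (28, 35, 28, 35, 28) vary with month length.
This is the last Wednesday of each month.
February 1998 ends with Wednesday Feb 25 1998.
March 1998 ends with Wednesday Mar 25 1998.

Feb 25 1998, Mar 25 1998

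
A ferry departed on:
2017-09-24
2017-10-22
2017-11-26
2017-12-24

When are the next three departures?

Gaps: 28, 35, 28 days — a mix of 28 and 35. Every date is a Sunday.
Each is the 4th Sunday of its month.
4th Sunday of January 2018: 2018-01-28.
4th Sunday of February 2018: 2018-02-25.
4th Sunday of March 2018: 2018-03-25.

2018-01-28, 2018-02-25, 2018-03-25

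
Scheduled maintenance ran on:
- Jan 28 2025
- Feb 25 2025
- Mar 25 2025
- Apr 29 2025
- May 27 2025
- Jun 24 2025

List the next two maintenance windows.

Jul 29 2025, Aug 26 2025

Every date is a Tuesday; gaps 28, 28, 35, 28, 28 days.
Each is the last Tuesday of its month (at least one falls on the 29th or later, ruling out '4th Tuesday').
Last Tuesday of July 2025: Jul 29 2025.
August 2025 ends with Tuesday Aug 26 2025.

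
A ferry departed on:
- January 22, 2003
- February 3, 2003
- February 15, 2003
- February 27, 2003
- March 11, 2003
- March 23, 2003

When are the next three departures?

Gaps between consecutive events: 12, 12, 12, 12, 12 days — a constant 12-day interval.
March 23, 2003 + 12 days = April 4, 2003.
April 4, 2003 + 12 days = April 16, 2003.
April 16, 2003 + 12 days = April 28, 2003.

April 4, 2003; April 16, 2003; April 28, 2003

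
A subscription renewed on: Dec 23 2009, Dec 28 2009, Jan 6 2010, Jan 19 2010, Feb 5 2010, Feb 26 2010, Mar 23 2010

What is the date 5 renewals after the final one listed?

Sep 24 2010

Intervals are 5, 9, 13, 17, 21, 25 days — an arithmetic progression with common difference 4.
Next gap: 29 days. Mar 23 2010 + 29 days = Apr 21 2010.
Next gap: 33 days. Apr 21 2010 + 33 days = May 24 2010.
Next gap: 37 days. May 24 2010 + 37 days = Jun 30 2010.
Next gap: 41 days. Jun 30 2010 + 41 days = Aug 10 2010.
Next gap: 45 days. Aug 10 2010 + 45 days = Sep 24 2010.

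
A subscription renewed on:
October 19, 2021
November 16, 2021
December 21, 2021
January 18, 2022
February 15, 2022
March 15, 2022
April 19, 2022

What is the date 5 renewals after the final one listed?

These are Tuesdays at 28- or 35-day spacing (28, 35, 28, 28, 28, 35).
The pattern: 3rd Tuesday of the month.
May 2022 — 3rd Tuesday is May 17, 2022.
3rd Tuesday of June 2022: June 21, 2022.
July 2022 — 3rd Tuesday is July 19, 2022.
August 2022 — 3rd Tuesday is August 16, 2022.
3rd Tuesday of September 2022: September 20, 2022.

September 20, 2022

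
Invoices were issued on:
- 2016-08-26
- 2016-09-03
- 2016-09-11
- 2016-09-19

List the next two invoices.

2016-09-27, 2016-10-05

Every event comes 8 days after the last (8, 8, 8).
2016-09-19 + 8 days = 2016-09-27.
2016-09-27 + 8 days = 2016-10-05.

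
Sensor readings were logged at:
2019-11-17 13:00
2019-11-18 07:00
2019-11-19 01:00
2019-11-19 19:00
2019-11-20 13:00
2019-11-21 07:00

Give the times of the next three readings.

Gaps: 18, 18, 18, 18, 18 hours — each event is 18 hours after the previous one.
2019-11-21 07:00 + 18 h = 2019-11-22 01:00.
2019-11-22 01:00 + 18 h = 2019-11-22 19:00.
2019-11-22 19:00 + 18 h = 2019-11-23 13:00.

2019-11-22 01:00, 2019-11-22 19:00, 2019-11-23 13:00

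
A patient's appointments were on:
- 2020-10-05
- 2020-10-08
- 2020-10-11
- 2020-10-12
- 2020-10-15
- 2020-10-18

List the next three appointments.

The gap pattern 3, 3, 1, 3, 3 repeats every 3 events.
These are the Mondays, Thursdays and Sundays of each week.
The following Monday is 2020-10-19.
Next Thursday: 2020-10-22.
The following Sunday is 2020-10-25.

2020-10-19, 2020-10-22, 2020-10-25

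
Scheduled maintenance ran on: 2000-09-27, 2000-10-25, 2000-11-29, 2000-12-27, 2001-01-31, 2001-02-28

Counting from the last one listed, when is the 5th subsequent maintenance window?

Every date is a Wednesday; gaps 28, 35, 28, 35, 28 days.
Each is the last Wednesday of its month (at least one falls on the 29th or later, ruling out '4th Wednesday').
March 2001 ends with Wednesday 2001-03-28.
April 2001 ends with Wednesday 2001-04-25.
May 2001 ends with Wednesday 2001-05-30.
June 2001 ends with Wednesday 2001-06-27.
Last Wednesday of July 2001: 2001-07-25.

2001-07-25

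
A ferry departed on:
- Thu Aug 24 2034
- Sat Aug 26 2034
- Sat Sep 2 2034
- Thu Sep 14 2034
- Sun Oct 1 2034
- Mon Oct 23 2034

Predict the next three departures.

Intervals are 2, 7, 12, 17, 22 days — an arithmetic progression with common difference 5.
Next gap: 27 days. Mon Oct 23 2034 + 27 days = Sun Nov 19 2034.
Next gap: 32 days. Sun Nov 19 2034 + 32 days = Thu Dec 21 2034.
Next gap: 37 days. Thu Dec 21 2034 + 37 days = Sat Jan 27 2035.

Sun Nov 19 2034, Thu Dec 21 2034, Sat Jan 27 2035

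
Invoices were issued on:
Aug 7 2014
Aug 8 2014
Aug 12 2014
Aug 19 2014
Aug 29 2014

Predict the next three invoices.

Intervals are 1, 4, 7, 10 days — an arithmetic progression with common difference 3.
Next gap: 13 days. Aug 29 2014 + 13 days = Sep 11 2014.
Next gap: 16 days. Sep 11 2014 + 16 days = Sep 27 2014.
Next gap: 19 days. Sep 27 2014 + 19 days = Oct 16 2014.

Sep 11 2014, Sep 27 2014, Oct 16 2014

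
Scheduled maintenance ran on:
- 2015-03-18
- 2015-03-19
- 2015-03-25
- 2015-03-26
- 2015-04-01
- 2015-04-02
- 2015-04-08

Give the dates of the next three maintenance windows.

2015-04-09, 2015-04-15, 2015-04-16

The gap pattern 1, 6, 1, 6, 1, 6 repeats every 2 events.
These are the Wednesdays and Thursdays of each week.
Next Thursday: 2015-04-09.
The following Wednesday is 2015-04-15.
The following Thursday is 2015-04-16.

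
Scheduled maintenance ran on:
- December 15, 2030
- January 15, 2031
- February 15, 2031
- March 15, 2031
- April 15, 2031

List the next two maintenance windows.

Each date is the 15th; the gaps (31, 31, 28, 31) track the month lengths.
The rule is the 15th of each month.
May 2031: May 15, 2031.
Next: June 2031 → June 15, 2031.

May 15, 2031; June 15, 2031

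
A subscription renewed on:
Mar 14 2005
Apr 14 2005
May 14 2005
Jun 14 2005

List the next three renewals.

Jul 14 2005, Aug 14 2005, Sep 14 2005

Gaps: 31, 30, 31 days — not constant. Every event is on the 14th of the month.
Pattern: the 14th of each month.
Next: July 2005 → Jul 14 2005.
August 2005: Aug 14 2005.
Next: September 2005 → Sep 14 2005.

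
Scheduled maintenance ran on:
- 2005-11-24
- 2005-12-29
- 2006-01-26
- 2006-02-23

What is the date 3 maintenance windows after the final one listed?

2006-05-25

Every date is a Thursday; gaps 35, 28, 28 days.
Each is the last Thursday of its month (at least one falls on the 29th or later, ruling out '4th Thursday').
Last Thursday of March 2006: 2006-03-30.
April 2006 ends with Thursday 2006-04-27.
May 2006 ends with Thursday 2006-05-25.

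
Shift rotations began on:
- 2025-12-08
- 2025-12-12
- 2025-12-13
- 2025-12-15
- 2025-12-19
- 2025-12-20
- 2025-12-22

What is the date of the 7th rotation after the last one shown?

2026-01-09

Gaps: 4, 1, 2, 4, 1, 2 days — not constant, but cyclic with period 3.
The events fall on every Monday, Friday and Saturday.
Next Friday: 2025-12-26.
The following Saturday is 2025-12-27.
Next Monday: 2025-12-29.
The following Friday is 2026-01-02.
Next Saturday: 2026-01-03.
The following Monday is 2026-01-05.
The following Friday is 2026-01-09.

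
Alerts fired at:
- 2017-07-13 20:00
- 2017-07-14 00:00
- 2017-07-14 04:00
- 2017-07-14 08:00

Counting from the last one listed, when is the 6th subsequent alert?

2017-07-15 08:00

The interval is a steady 4 hours (4, 4, 4).
2017-07-14 08:00 + 4 h = 2017-07-14 12:00.
2017-07-14 12:00 + 4 h = 2017-07-14 16:00.
2017-07-14 16:00 + 4 h = 2017-07-14 20:00.
2017-07-14 20:00 + 4 h = 2017-07-15 00:00.
2017-07-15 00:00 + 4 h = 2017-07-15 04:00.
2017-07-15 04:00 + 4 h = 2017-07-15 08:00.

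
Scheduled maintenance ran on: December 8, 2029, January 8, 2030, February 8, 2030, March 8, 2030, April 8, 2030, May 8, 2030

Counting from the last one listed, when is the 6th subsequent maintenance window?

November 8, 2030

The day-of-month is always 8 (31, 31, 28, 31, 30 days between events).
So this recurs on the 8th of each month.
Next: June 2030 → June 8, 2030.
Next: July 2030 → July 8, 2030.
Next: August 2030 → August 8, 2030.
Next: September 2030 → September 8, 2030.
Next: October 2030 → October 8, 2030.
Next: November 2030 → November 8, 2030.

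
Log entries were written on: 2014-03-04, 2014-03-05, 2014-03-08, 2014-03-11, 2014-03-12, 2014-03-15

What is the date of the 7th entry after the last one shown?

2014-04-01

The gap pattern 1, 3, 3, 1, 3 repeats every 3 events.
These are the Tuesdays, Wednesdays and Saturdays of each week.
The following Tuesday is 2014-03-18.
The following Wednesday is 2014-03-19.
Next Saturday: 2014-03-22.
Next Tuesday: 2014-03-25.
The following Wednesday is 2014-03-26.
The following Saturday is 2014-03-29.
The following Tuesday is 2014-04-01.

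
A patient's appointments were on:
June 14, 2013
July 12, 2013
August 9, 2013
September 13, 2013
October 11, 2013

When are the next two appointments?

These are Fridays at 28- or 35-day spacing (28, 28, 35, 28).
The pattern: 2nd Friday of the month.
2nd Friday of November 2013: November 8, 2013.
December 2013 — 2nd Friday is December 13, 2013.

November 8, 2013; December 13, 2013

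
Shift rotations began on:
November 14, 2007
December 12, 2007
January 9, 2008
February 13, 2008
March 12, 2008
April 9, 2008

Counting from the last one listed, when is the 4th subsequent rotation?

These are Wednesdays at 28- or 35-day spacing (28, 28, 35, 28, 28).
The pattern: 2nd Wednesday of the month.
May 2008 — 2nd Wednesday is May 14, 2008.
2nd Wednesday of June 2008: June 11, 2008.
2nd Wednesday of July 2008: July 9, 2008.
2nd Wednesday of August 2008: August 13, 2008.

August 13, 2008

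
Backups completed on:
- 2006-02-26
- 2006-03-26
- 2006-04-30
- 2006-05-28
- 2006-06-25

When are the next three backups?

Every date is a Sunday; gaps 28, 35, 28, 28 days.
Each is the last Sunday of its month (at least one falls on the 29th or later, ruling out '4th Sunday').
July 2006 ends with Sunday 2006-07-30.
Last Sunday of August 2006: 2006-08-27.
September 2006 ends with Sunday 2006-09-24.

2006-07-30, 2006-08-27, 2006-09-24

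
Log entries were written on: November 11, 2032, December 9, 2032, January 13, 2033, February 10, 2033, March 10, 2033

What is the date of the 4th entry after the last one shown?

All dates are Thursdays, 28, 35, 28, 28 days apart.
Specifically, the 2nd Thursday of each month.
2nd Thursday of April 2033: April 14, 2033.
2nd Thursday of May 2033: May 12, 2033.
June 2033 — 2nd Thursday is June 9, 2033.
2nd Thursday of July 2033: July 14, 2033.

July 14, 2033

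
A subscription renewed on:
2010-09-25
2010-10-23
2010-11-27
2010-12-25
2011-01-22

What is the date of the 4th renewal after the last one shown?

2011-05-28

All dates are Saturdays, 28, 35, 28, 28 days apart.
Specifically, the 4th Saturday of each month.
February 2011 — 4th Saturday is 2011-02-26.
March 2011 — 4th Saturday is 2011-03-26.
4th Saturday of April 2011: 2011-04-23.
May 2011 — 4th Saturday is 2011-05-28.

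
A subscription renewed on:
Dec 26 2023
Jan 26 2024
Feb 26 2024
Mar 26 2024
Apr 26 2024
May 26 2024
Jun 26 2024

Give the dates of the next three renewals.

Each date is the 26th; the gaps (31, 31, 29, 31, 30, 31) track the month lengths.
The rule is the 26th of each month.
Next: July 2024 → Jul 26 2024.
August 2024: Aug 26 2024.
Next: September 2024 → Sep 26 2024.

Jul 26 2024, Aug 26 2024, Sep 26 2024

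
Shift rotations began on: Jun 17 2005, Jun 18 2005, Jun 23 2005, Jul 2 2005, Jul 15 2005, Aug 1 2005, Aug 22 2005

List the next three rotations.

Sep 16 2005, Oct 15 2005, Nov 17 2005

The spacing grows by 4 each time: 1, 5, 9, 13, 17, 21 days.
Next gap: 25 days. Aug 22 2005 + 25 days = Sep 16 2005.
Next gap: 29 days. Sep 16 2005 + 29 days = Oct 15 2005.
Next gap: 33 days. Oct 15 2005 + 33 days = Nov 17 2005.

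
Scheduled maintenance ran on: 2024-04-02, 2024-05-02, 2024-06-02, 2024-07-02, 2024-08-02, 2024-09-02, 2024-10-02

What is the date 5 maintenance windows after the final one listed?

Each date is the 2nd; the gaps (30, 31, 30, 31, 31, 30) track the month lengths.
The rule is the 2nd of each month.
Next: November 2024 → 2024-11-02.
Next: December 2024 → 2024-12-02.
January 2025: 2025-01-02.
February 2025: 2025-02-02.
Next: March 2025 → 2025-03-02.

2025-03-02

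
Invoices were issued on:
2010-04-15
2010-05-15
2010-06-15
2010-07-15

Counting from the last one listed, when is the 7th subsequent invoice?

2011-02-15

Gaps: 30, 31, 30 days — not constant. Every event is on the 15th of the month.
Pattern: the 15th of each month.
Next: August 2010 → 2010-08-15.
September 2010: 2010-09-15.
Next: October 2010 → 2010-10-15.
November 2010: 2010-11-15.
Next: December 2010 → 2010-12-15.
Next: January 2011 → 2011-01-15.
Next: February 2011 → 2011-02-15.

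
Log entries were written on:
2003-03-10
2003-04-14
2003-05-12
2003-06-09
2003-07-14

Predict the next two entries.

Gaps: 35, 28, 28, 35 days — a mix of 28 and 35. Every date is a Monday.
Each is the 2nd Monday of its month.
August 2003 — 2nd Monday is 2003-08-11.
2nd Monday of September 2003: 2003-09-08.

2003-08-11, 2003-09-08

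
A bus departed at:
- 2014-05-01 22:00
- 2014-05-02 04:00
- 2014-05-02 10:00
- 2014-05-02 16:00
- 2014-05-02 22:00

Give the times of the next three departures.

Gaps: 6, 6, 6, 6 hours — each event is 6 hours after the previous one.
2014-05-02 22:00 + 6 h = 2014-05-03 04:00.
2014-05-03 04:00 + 6 h = 2014-05-03 10:00.
2014-05-03 10:00 + 6 h = 2014-05-03 16:00.

2014-05-03 04:00, 2014-05-03 10:00, 2014-05-03 16:00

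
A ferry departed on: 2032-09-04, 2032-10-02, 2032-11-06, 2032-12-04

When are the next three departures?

2033-01-01, 2033-02-05, 2033-03-05

These are Saturdays at 28- or 35-day spacing (28, 35, 28).
The pattern: 1st Saturday of the month.
January 2033 — 1st Saturday is 2033-01-01.
1st Saturday of February 2033: 2033-02-05.
1st Saturday of March 2033: 2033-03-05.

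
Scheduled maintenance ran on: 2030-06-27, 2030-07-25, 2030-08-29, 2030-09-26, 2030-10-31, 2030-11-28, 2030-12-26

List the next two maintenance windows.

All Thursdays; the gaps (28, 35, 28, 35, 28, 28) vary with month length.
This is the last Thursday of each month.
January 2031 ends with Thursday 2031-01-30.
Last Thursday of February 2031: 2031-02-27.

2031-01-30, 2031-02-27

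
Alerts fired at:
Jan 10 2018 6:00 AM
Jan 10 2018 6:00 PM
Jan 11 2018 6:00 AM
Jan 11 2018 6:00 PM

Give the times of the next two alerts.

Gaps: 12, 12, 12 hours — each event is 12 hours after the previous one.
Jan 11 2018 6:00 PM + 12 h = Jan 12 2018 6:00 AM.
Jan 12 2018 6:00 AM + 12 h = Jan 12 2018 6:00 PM.

Jan 12 2018 6:00 AM, Jan 12 2018 6:00 PM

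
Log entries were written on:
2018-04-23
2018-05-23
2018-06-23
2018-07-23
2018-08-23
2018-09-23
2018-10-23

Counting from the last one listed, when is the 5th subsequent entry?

2019-03-23

Gaps: 30, 31, 30, 31, 31, 30 days — not constant. Every event is on the 23rd of the month.
Pattern: the 23rd of each month.
November 2018: 2018-11-23.
December 2018: 2018-12-23.
January 2019: 2019-01-23.
Next: February 2019 → 2019-02-23.
Next: March 2019 → 2019-03-23.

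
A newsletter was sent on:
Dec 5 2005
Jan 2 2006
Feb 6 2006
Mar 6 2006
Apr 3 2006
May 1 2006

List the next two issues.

Jun 5 2006, Jul 3 2006

All dates are Mondays, 28, 35, 28, 28, 28 days apart.
Specifically, the 1st Monday of each month.
1st Monday of June 2006: Jun 5 2006.
1st Monday of July 2006: Jul 3 2006.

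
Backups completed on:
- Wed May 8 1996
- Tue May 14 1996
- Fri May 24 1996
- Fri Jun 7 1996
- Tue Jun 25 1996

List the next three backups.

Wed Jul 17 1996, Mon Aug 12 1996, Wed Sep 11 1996

Intervals are 6, 10, 14, 18 days — an arithmetic progression with common difference 4.
Next gap: 22 days. Tue Jun 25 1996 + 22 days = Wed Jul 17 1996.
Next gap: 26 days. Wed Jul 17 1996 + 26 days = Mon Aug 12 1996.
Next gap: 30 days. Mon Aug 12 1996 + 30 days = Wed Sep 11 1996.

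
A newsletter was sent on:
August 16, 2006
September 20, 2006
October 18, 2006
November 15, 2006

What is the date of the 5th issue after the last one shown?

Gaps: 35, 28, 28 days — a mix of 28 and 35. Every date is a Wednesday.
Each is the 3rd Wednesday of its month.
December 2006 — 3rd Wednesday is December 20, 2006.
January 2007 — 3rd Wednesday is January 17, 2007.
3rd Wednesday of February 2007: February 21, 2007.
3rd Wednesday of March 2007: March 21, 2007.
April 2007 — 3rd Wednesday is April 18, 2007.

April 18, 2007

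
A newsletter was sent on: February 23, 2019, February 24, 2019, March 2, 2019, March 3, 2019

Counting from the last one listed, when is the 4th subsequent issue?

Gaps: 1, 6, 1 days — not constant, but cyclic with period 2.
The events fall on every Saturday and Sunday.
Next Saturday: March 9, 2019.
Next Sunday: March 10, 2019.
The following Saturday is March 16, 2019.
Next Sunday: March 17, 2019.

March 17, 2019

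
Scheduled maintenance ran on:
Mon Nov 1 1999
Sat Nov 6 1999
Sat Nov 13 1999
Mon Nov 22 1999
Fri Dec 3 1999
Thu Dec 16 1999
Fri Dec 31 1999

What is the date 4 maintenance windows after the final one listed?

Mon Mar 20 2000

Intervals are 5, 7, 9, 11, 13, 15 days — an arithmetic progression with common difference 2.
Next gap: 17 days. Fri Dec 31 1999 + 17 days = Mon Jan 17 2000.
Next gap: 19 days. Mon Jan 17 2000 + 19 days = Sat Feb 5 2000.
Next gap: 21 days. Sat Feb 5 2000 + 21 days = Sat Feb 26 2000.
Next gap: 23 days. Sat Feb 26 2000 + 23 days = Mon Mar 20 2000.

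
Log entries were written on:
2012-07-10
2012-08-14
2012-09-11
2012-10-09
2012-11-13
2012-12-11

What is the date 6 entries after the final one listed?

These are Tuesdays at 28- or 35-day spacing (35, 28, 28, 35, 28).
The pattern: 2nd Tuesday of the month.
January 2013 — 2nd Tuesday is 2013-01-08.
2nd Tuesday of February 2013: 2013-02-12.
March 2013 — 2nd Tuesday is 2013-03-12.
2nd Tuesday of April 2013: 2013-04-09.
May 2013 — 2nd Tuesday is 2013-05-14.
June 2013 — 2nd Tuesday is 2013-06-11.

2013-06-11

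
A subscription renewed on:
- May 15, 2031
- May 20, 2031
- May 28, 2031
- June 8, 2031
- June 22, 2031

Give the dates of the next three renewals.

July 9, 2031; July 29, 2031; August 21, 2031

Gaps: 5, 8, 11, 14 days — each gap is 3 larger than the previous one.
Next gap: 17 days. June 22, 2031 + 17 days = July 9, 2031.
Next gap: 20 days. July 9, 2031 + 20 days = July 29, 2031.
Next gap: 23 days. July 29, 2031 + 23 days = August 21, 2031.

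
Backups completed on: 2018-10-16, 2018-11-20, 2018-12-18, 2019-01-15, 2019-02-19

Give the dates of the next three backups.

2019-03-19, 2019-04-16, 2019-05-21

All dates are Tuesdays, 35, 28, 28, 35 days apart.
Specifically, the 3rd Tuesday of each month.
3rd Tuesday of March 2019: 2019-03-19.
3rd Tuesday of April 2019: 2019-04-16.
3rd Tuesday of May 2019: 2019-05-21.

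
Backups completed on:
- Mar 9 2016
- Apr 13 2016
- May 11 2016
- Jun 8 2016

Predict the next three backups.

Gaps: 35, 28, 28 days — a mix of 28 and 35. Every date is a Wednesday.
Each is the 2nd Wednesday of its month.
July 2016 — 2nd Wednesday is Jul 13 2016.
August 2016 — 2nd Wednesday is Aug 10 2016.
September 2016 — 2nd Wednesday is Sep 14 2016.

Jul 13 2016, Aug 10 2016, Sep 14 2016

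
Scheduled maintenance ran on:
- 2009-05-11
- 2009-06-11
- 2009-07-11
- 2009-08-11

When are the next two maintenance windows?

2009-09-11, 2009-10-11

The day-of-month is always 11 (31, 30, 31 days between events).
So this recurs on the 11th of each month.
Next: September 2009 → 2009-09-11.
October 2009: 2009-10-11.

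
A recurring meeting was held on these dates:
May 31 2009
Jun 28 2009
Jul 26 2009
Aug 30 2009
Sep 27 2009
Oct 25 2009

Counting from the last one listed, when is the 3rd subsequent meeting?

Jan 31 2010

These are Sundays with 28, 28, 35, 28, 28-day gaps.
Each is the final Sunday of its month — May 31 2009 is past the 28th, so '4th Sunday' doesn't fit.
Last Sunday of November 2009: Nov 29 2009.
Last Sunday of December 2009: Dec 27 2009.
Last Sunday of January 2010: Jan 31 2010.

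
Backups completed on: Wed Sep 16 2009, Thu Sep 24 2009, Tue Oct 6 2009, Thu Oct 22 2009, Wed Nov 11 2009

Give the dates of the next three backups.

Gaps: 8, 12, 16, 20 days — each gap is 4 larger than the previous one.
Next gap: 24 days. Wed Nov 11 2009 + 24 days = Sat Dec 5 2009.
Next gap: 28 days. Sat Dec 5 2009 + 28 days = Sat Jan 2 2010.
Next gap: 32 days. Sat Jan 2 2010 + 32 days = Wed Feb 3 2010.

Sat Dec 5 2009, Sat Jan 2 2010, Wed Feb 3 2010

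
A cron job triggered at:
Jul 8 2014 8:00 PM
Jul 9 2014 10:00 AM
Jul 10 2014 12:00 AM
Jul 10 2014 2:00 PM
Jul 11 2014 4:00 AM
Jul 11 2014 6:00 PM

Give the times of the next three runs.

Jul 12 2014 8:00 AM, Jul 12 2014 10:00 PM, Jul 13 2014 12:00 PM

Spacing: 14, 14, 14, 14, 14 h — constant 14 h.
Jul 11 2014 6:00 PM + 14 h = Jul 12 2014 8:00 AM.
Jul 12 2014 8:00 AM + 14 h = Jul 12 2014 10:00 PM.
Jul 12 2014 10:00 PM + 14 h = Jul 13 2014 12:00 PM.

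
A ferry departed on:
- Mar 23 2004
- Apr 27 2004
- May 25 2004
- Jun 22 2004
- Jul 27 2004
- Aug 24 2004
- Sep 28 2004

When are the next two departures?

All dates are Tuesdays, 35, 28, 28, 35, 28, 35 days apart.
Specifically, the 4th Tuesday of each month.
October 2004 — 4th Tuesday is Oct 26 2004.
4th Tuesday of November 2004: Nov 23 2004.

Oct 26 2004, Nov 23 2004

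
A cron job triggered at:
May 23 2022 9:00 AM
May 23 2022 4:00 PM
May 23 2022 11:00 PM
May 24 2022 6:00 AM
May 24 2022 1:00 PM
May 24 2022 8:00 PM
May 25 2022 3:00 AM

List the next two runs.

May 25 2022 10:00 AM, May 25 2022 5:00 PM

Spacing: 7, 7, 7, 7, 7, 7 h — constant 7 h.
May 25 2022 3:00 AM + 7 h = May 25 2022 10:00 AM.
May 25 2022 10:00 AM + 7 h = May 25 2022 5:00 PM.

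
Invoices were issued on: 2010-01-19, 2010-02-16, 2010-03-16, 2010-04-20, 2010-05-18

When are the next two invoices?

These are Tuesdays at 28- or 35-day spacing (28, 28, 35, 28).
The pattern: 3rd Tuesday of the month.
June 2010 — 3rd Tuesday is 2010-06-15.
July 2010 — 3rd Tuesday is 2010-07-20.

2010-06-15, 2010-07-20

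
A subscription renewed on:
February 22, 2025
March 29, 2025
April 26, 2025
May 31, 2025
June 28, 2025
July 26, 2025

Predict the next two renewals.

These are Saturdays with 35, 28, 35, 28, 28-day gaps.
Each is the final Saturday of its month — March 29, 2025 is past the 28th, so '4th Saturday' doesn't fit.
August 2025 ends with Saturday August 30, 2025.
September 2025 ends with Saturday September 27, 2025.

August 30, 2025; September 27, 2025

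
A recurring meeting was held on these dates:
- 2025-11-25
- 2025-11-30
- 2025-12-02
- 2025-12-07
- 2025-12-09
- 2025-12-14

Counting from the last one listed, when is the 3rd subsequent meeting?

2025-12-23

Every event lands on a Tuesday or Sunday (gaps cycle 5, 2, 5, 2, 5).
So the schedule is: every Tuesday and Sunday.
Next Tuesday: 2025-12-16.
The following Sunday is 2025-12-21.
Next Tuesday: 2025-12-23.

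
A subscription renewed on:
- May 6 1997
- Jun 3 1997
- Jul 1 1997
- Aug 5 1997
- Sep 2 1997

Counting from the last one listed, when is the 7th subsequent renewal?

Apr 7 1998

All dates are Tuesdays, 28, 28, 35, 28 days apart.
Specifically, the 1st Tuesday of each month.
October 1997 — 1st Tuesday is Oct 7 1997.
November 1997 — 1st Tuesday is Nov 4 1997.
December 1997 — 1st Tuesday is Dec 2 1997.
1st Tuesday of January 1998: Jan 6 1998.
1st Tuesday of February 1998: Feb 3 1998.
1st Tuesday of March 1998: Mar 3 1998.
April 1998 — 1st Tuesday is Apr 7 1998.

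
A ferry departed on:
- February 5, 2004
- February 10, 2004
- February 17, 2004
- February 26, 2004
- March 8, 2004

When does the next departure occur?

March 21, 2004

Gaps: 5, 7, 9, 11 days — each gap is 2 larger than the previous one.
Next gap: 13 days. March 8, 2004 + 13 days = March 21, 2004.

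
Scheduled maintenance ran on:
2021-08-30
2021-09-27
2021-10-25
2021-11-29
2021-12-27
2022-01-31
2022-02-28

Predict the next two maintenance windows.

2022-03-28, 2022-04-25

Every date is a Monday; gaps 28, 28, 35, 28, 35, 28 days.
Each is the last Monday of its month (at least one falls on the 29th or later, ruling out '4th Monday').
March 2022 ends with Monday 2022-03-28.
April 2022 ends with Monday 2022-04-25.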